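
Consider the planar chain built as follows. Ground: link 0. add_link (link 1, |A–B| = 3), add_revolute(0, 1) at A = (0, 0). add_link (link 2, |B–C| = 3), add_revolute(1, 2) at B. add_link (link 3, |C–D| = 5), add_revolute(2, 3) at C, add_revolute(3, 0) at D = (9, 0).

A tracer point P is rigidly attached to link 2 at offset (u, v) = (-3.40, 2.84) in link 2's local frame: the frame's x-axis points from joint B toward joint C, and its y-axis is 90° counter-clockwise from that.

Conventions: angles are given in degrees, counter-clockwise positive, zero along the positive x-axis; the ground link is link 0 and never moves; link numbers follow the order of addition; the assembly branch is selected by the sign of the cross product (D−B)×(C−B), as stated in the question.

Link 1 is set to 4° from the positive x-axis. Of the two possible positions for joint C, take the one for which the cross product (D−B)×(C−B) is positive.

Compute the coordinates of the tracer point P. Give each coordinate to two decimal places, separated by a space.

A=(0,0), D=(9.00,0)
B = A + 3.00·(cos4°, sin4°) = (2.9927, 0.2093)
|BD| = 6.0110
circle(B,3.00) ∩ circle(D,5.00): a=1.6746, h=2.4891
  candidates: C₊=(4.7529,2.6386) cross=14.962; C₋=(4.5796,-2.3367) cross=-14.962
  branch + wants cross > 0 → take C=(4.7529,2.6386) (cross=14.962)
ex = (C−B)/|BC| = (0.5867,0.8098); ey = (-0.8098,0.5867)
P = B + -3.40·ex + 2.84·ey = (-1.3020,-0.8776)

-1.30 -0.88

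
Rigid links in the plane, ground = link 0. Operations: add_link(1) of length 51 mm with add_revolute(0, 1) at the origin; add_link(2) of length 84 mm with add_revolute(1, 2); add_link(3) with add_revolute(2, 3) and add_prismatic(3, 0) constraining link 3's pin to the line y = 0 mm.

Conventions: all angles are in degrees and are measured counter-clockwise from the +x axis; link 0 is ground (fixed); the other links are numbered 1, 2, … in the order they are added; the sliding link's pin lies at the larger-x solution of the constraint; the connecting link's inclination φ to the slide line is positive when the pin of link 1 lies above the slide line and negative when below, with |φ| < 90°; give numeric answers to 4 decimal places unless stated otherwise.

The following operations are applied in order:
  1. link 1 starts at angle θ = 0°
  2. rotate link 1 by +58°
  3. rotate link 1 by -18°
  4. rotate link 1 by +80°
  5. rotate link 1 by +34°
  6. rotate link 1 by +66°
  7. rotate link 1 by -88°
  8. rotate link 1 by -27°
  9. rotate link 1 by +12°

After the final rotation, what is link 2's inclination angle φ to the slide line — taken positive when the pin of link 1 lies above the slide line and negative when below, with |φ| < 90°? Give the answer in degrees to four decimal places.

geometry: r = 51 mm, L = 84 mm, e = 0 mm; θ starts at 0°
rotate link 1 by +58°: θ ← 0° +58° = 58°
rotate link 1 by -18°: θ ← 58° -18° = 40°
rotate link 1 by +80°: θ ← 40° +80° = 120°
rotate link 1 by +34°: θ ← 120° +34° = 154°
rotate link 1 by +66°: θ ← 154° +66° = 220°
rotate link 1 by -88°: θ ← 220° -88° = 132°
rotate link 1 by -27°: θ ← 132° -27° = 105°
rotate link 1 by +12°: θ ← 105° +12° = 117°
h = r sin θ − e = 45.441333 − 0 = 45.441333
sin φ = h / L = 45.441333 / 84 = 0.54096825
φ = arcsin(0.54096825) = 32.749576°

32.7496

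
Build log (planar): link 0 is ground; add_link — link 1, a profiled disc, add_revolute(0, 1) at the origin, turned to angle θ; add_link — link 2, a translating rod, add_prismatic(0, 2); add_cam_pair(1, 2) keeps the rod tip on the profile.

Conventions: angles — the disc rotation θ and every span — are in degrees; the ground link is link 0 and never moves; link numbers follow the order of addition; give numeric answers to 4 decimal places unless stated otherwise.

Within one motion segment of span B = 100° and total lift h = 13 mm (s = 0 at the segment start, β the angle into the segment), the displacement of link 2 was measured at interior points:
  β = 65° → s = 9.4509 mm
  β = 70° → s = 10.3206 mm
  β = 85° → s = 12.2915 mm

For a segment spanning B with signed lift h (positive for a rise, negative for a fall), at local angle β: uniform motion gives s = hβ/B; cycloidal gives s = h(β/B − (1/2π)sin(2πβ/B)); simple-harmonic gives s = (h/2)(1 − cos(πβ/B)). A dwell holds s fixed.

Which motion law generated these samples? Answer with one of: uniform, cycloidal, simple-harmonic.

candidates at β/B = r: uniform s = h·r (linear in β); cycloidal s = h·(r − sin(2πr)/(2π)); simple-harmonic s = (h/2)(1 − cos(πr))
β=65°: printed 9.4509 | uniform 8.4500, cycloidal 10.1239, simple-harmonic 9.4509
β=70°: printed 10.3206 | uniform 9.1000, cycloidal 11.0677, simple-harmonic 10.3206
β=85°: printed 12.2915 | uniform 11.0500, cycloidal 12.7239, simple-harmonic 12.2915
only one law matches every sample → simple-harmonic

simple-harmonic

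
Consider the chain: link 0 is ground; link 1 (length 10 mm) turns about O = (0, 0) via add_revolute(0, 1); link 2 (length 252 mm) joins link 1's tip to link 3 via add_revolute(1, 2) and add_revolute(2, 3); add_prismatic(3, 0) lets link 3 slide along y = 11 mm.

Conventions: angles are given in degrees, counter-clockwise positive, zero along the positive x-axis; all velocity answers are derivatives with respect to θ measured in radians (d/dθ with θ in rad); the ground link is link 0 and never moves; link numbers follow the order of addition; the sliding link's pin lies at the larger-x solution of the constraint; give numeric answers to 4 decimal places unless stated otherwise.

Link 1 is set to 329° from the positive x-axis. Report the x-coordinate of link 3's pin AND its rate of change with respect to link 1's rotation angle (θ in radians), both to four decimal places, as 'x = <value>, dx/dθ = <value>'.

geometry: r = 10 mm, L = 252 mm, e = 11 mm
crank pin P = (r cos θ, r sin θ) = (8.571673, -5.150381)
h = r sin θ − e = -5.150381 − 11 = -16.150381
x = r cos θ + √(L² − h²) = 8.571673 + 251.481938 = 260.053611
dx/dθ = −r sin θ − h·r cos θ/√(L² − h²) (θ in radians; h = -16.150381) = 5.700861

x = 260.0536, dx/dθ = 5.7009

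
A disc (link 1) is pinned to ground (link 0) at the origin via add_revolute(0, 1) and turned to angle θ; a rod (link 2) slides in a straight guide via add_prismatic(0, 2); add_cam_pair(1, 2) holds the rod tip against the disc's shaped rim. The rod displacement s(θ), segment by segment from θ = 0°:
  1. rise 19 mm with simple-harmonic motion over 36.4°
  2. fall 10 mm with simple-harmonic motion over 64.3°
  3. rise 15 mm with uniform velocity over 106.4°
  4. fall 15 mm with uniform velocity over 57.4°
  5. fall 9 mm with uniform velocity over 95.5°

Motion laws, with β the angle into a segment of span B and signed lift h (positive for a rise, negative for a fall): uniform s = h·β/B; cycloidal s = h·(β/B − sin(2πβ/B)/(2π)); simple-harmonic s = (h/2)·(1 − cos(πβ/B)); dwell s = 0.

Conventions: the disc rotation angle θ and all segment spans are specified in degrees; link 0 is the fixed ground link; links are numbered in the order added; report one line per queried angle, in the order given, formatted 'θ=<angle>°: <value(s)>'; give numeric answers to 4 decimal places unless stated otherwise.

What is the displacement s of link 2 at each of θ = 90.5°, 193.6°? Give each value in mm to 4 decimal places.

segment 1 (0° to 36.4°, simple-harmonic, h = 19) is passed completely: s = 0.0000 + (19) = 19.0000
θ = 90.5° falls in segment 2 (36.4° to 100.7°, simple-harmonic, h = -10): β = 90.5 − 36.4 = 54.1°, B = 64.3°; Δs = -10/2·(1 − cos(π·0.8414)) = -9.3918; s = 19.0000 − 9.3918 = 9.6082
segment 2 (36.4° to 100.7°, simple-harmonic, h = -10) is passed completely: s = 19.0000 + (-10) = 9.0000
θ = 193.6° falls in segment 3 (100.7° to 207.1°, uniform, h = 15): β = 193.6 − 100.7 = 92.9°, B = 106.4°; Δs = 15·92.9/106.4 = 13.0968; s = 9.0000 + 13.0968 = 22.0968

θ=90.5°: 9.6082
θ=193.6°: 22.0968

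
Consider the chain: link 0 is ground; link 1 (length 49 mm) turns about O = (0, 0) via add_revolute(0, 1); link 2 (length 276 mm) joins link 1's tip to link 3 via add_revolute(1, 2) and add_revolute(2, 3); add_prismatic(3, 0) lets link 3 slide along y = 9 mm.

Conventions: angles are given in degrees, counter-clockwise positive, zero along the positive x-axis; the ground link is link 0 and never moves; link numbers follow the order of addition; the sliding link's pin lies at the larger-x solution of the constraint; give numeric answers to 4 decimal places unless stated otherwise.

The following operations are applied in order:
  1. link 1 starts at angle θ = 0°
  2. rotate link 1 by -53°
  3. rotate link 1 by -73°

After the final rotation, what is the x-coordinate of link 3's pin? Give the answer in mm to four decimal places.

geometry: r = 49 mm, L = 276 mm, e = 9 mm; θ starts at 0°
rotate link 1 by -53°: θ ← 0° -53° = -53°
rotate link 1 by -73°: θ ← -53° -73° = -126°
crank pin P = (r cos θ, r sin θ) = (-28.801477, -39.641833)
h = r sin θ − e = -39.641833 − 9 = -48.641833
x = r cos θ + √(L² − h²) = -28.801477 + 271.679907 = 242.878430

242.8784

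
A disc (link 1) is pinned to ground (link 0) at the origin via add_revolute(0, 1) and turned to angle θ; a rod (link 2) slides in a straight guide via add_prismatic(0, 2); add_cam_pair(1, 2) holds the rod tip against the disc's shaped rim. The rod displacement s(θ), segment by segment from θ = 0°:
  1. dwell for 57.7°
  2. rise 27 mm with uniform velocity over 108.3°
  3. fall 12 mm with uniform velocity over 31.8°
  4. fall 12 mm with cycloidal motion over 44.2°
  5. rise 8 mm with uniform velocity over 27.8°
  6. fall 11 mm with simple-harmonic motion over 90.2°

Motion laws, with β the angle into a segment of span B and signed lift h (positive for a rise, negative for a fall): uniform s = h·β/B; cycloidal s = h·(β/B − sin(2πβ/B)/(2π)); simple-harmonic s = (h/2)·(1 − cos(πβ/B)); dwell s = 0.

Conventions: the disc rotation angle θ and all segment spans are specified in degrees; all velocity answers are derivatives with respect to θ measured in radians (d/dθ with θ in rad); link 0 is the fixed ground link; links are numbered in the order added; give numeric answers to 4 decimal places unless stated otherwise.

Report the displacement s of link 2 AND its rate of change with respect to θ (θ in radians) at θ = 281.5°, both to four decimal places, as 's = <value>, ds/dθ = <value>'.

segment 1 (0° to 57.7°, dwell): s unchanged at 0.0000
segment 2 (57.7° to 166°, uniform, h = 27) is passed completely: s = 0.0000 + (27) = 27.0000
segment 3 (166° to 197.8°, uniform, h = -12) is passed completely: s = 27.0000 + (-12) = 15.0000
segment 4 (197.8° to 242°, cycloidal, h = -12) is passed completely: s = 15.0000 + (-12) = 3.0000
segment 5 (242° to 269.8°, uniform, h = 8) is passed completely: s = 3.0000 + (8) = 11.0000
θ = 281.5° falls in segment 6 (269.8° to 360°, simple-harmonic, h = -11): β = 281.5 − 269.8 = 11.7°, B = 90.2°; Δs = -11/2·(1 − cos(π·0.1297)) = -0.4504; s = 11.0000 − 0.4504 = 10.5496
velocity in seg [269.8°–360°] (simple-harmonic), θ in radians: β = 11.7° = 0.2042 rad, B = 90.2° = 1.5743 rad; ds/dθ = (πh/(2B)) sin(πβ/B) = (π·(-11)/(2·1.5743)) sin(π·0.1297) = -4.349817 mm/rad

s = 10.5496, ds/dθ = -4.3498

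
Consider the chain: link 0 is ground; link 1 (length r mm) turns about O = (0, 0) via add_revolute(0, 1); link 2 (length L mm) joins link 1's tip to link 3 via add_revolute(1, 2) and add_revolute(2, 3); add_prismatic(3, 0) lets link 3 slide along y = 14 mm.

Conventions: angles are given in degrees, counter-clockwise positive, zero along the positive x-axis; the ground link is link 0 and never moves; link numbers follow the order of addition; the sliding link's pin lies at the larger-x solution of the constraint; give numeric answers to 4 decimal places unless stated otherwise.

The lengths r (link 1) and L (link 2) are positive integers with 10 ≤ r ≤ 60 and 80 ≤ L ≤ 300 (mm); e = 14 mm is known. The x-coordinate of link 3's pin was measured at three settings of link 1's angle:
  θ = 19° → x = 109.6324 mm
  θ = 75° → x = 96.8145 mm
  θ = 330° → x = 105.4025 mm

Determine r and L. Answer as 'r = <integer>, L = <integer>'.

constraint per measurement: (x − r cos θ)² + (r sin θ − e)² = L²
subtracting the θ₁ and θ₂ equations cancels the r² and L² terms:
r = (x₁² − x₂²) / (2[(x₁cos θ₁ + e sin θ₁) − (x₂cos θ₂ + e sin θ₂)]) = 19.0001 → r = 19
L² = (x₁ − r cos θ₁)² + (r sin θ₁ − e)² = 8464.0010 → L = 92.0000 → L = 92
check at θ₃=330°: x = 105.4025 (printed 105.4025) ✓

r = 19, L = 92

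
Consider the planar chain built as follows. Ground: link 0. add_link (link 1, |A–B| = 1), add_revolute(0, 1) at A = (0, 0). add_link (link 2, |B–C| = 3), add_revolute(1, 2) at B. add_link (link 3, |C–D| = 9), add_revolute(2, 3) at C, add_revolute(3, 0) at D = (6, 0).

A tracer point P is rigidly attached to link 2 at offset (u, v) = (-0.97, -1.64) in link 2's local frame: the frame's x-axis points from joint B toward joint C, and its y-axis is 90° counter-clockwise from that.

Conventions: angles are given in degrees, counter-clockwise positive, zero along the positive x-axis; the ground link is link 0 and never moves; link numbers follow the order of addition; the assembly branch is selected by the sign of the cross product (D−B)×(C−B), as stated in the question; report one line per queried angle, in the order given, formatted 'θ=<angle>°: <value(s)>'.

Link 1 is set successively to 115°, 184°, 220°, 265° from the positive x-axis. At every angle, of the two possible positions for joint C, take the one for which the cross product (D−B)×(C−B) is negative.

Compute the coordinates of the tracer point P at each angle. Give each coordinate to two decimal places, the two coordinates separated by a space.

A=(0,0), D=(6.00,0)
θ=115°: B = A + 1.00·(cos115°, sin115°) = (-0.4226, 0.9063)
θ=115°: |BD| = 6.4862
θ=115°: circle(B,3.00) ∩ circle(D,9.00): a=-2.3071, h=1.9177
θ=115°:   candidates: C₊=(-2.4391,3.1275) cross=12.438; C₋=(-2.9750,-0.6702) cross=-12.438
θ=115°:   branch - wants cross < 0 → take C=(-2.9750,-0.6702) (cross=-12.438)
θ=115°: ex = (C−B)/|BC| = (-0.8508,-0.5255); ey = (0.5255,-0.8508)
θ=115°: P = B + -0.97·ex + -1.64·ey = (-0.4592,2.8113)
θ=184°: B = A + 1.00·(cos184°, sin184°) = (-0.9976, -0.0698)
θ=184°: |BD| = 6.9979
θ=184°: circle(B,3.00) ∩ circle(D,9.00): a=-1.6454, h=2.5085
θ=184°:   candidates: C₊=(-2.6679,2.4222) cross=17.554; C₋=(-2.6179,-2.5945) cross=-17.554
θ=184°:   branch - wants cross < 0 → take C=(-2.6179,-2.5945) (cross=-17.554)
θ=184°: ex = (C−B)/|BC| = (-0.5401,-0.8416); ey = (0.8416,-0.5401)
θ=184°: P = B + -0.97·ex + -1.64·ey = (-1.8539,1.6324)
θ=220°: B = A + 1.00·(cos220°, sin220°) = (-0.7660, -0.6428)
θ=220°: |BD| = 6.7965
θ=220°: circle(B,3.00) ∩ circle(D,9.00): a=-1.8986, h=2.3228
θ=220°:   candidates: C₊=(-2.8758,1.4900) cross=15.787; C₋=(-2.4364,-3.1347) cross=-15.787
θ=220°:   branch - wants cross < 0 → take C=(-2.4364,-3.1347) (cross=-15.787)
θ=220°: ex = (C−B)/|BC| = (-0.5568,-0.8306); ey = (0.8306,-0.5568)
θ=220°: P = B + -0.97·ex + -1.64·ey = (-1.5882,1.0761)
θ=265°: B = A + 1.00·(cos265°, sin265°) = (-0.0872, -0.9962)
θ=265°: |BD| = 6.1681
θ=265°: circle(B,3.00) ∩ circle(D,9.00): a=-2.7524, h=1.1935
θ=265°:   candidates: C₊=(-2.9962,-0.2629) cross=7.362; C₋=(-2.6106,-2.6185) cross=-7.362
θ=265°:   branch - wants cross < 0 → take C=(-2.6106,-2.6185) (cross=-7.362)
θ=265°: ex = (C−B)/|BC| = (-0.8412,-0.5408); ey = (0.5408,-0.8412)
θ=265°: P = B + -0.97·ex + -1.64·ey = (-0.1581,0.9079)

θ=115°: -0.46 2.81
θ=184°: -1.85 1.63
θ=220°: -1.59 1.08
θ=265°: -0.16 0.91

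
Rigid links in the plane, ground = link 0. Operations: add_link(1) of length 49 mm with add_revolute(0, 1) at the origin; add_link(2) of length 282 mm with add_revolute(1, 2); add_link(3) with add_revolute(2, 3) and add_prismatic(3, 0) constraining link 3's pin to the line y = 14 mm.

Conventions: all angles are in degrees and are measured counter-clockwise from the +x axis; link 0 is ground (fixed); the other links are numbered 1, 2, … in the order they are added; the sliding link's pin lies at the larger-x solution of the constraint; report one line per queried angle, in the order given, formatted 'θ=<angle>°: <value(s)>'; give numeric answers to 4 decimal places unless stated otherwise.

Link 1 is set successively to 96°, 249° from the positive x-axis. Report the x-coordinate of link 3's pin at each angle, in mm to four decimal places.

geometry: r = 49 mm, L = 282 mm, e = 14 mm
θ=96°: crank pin P = (r cos θ, r sin θ) = (-5.121895, 48.731573)
θ=96°: h = r sin θ − e = 48.731573 − 14 = 34.731573
θ=96°: x = r cos θ + √(L² − h²) = -5.121895 + 279.853029 = 274.731134
θ=249°: crank pin P = (r cos θ, r sin θ) = (-17.560030, -45.745441)
θ=249°: h = r sin θ − e = -45.745441 − 14 = -59.745441
θ=249°: x = r cos θ + √(L² − h²) = -17.560030 + 275.598408 = 258.038378

θ=96°: 274.7311
θ=249°: 258.0384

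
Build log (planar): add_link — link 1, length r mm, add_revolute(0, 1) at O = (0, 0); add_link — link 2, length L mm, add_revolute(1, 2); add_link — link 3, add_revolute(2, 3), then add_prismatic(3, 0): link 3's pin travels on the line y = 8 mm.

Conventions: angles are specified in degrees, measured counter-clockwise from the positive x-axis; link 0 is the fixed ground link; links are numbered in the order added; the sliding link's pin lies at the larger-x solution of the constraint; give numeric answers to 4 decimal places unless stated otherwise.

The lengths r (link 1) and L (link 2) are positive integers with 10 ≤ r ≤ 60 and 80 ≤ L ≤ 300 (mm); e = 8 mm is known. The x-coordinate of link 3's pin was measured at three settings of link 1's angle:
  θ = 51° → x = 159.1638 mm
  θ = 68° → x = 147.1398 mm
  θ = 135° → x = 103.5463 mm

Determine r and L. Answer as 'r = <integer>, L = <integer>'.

constraint per measurement: (x − r cos θ)² + (r sin θ − e)² = L²
subtracting the θ₁ and θ₂ equations cancels the r² and L² terms:
r = (x₁² − x₂²) / (2[(x₁cos θ₁ + e sin θ₁) − (x₂cos θ₂ + e sin θ₂)]) = 42.0000 → r = 42
L² = (x₁ − r cos θ₁)² + (r sin θ₁ − e)² = 18225.0111 → L = 135.0000 → L = 135
check at θ₃=135°: x = 103.5463 (printed 103.5463) ✓

r = 42, L = 135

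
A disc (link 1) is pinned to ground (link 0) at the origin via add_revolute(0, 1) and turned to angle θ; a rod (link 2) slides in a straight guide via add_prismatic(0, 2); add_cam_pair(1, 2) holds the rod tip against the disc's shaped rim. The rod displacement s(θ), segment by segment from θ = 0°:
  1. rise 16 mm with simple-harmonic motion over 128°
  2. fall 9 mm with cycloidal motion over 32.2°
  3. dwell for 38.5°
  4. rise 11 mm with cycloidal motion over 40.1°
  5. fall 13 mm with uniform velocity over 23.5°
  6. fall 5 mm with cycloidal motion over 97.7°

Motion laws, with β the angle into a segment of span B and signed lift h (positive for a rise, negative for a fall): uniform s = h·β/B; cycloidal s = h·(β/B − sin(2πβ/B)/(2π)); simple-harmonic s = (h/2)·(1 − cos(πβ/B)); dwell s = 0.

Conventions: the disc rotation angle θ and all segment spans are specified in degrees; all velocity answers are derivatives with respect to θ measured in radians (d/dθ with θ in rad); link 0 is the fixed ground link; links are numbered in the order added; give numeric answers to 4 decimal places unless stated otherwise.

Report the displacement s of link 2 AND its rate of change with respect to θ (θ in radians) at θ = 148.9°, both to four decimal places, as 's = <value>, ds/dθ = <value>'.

segment 1 (0° to 128°, simple-harmonic, h = 16) is passed completely: s = 0.0000 + (16) = 16.0000
θ = 148.9° falls in segment 2 (128° to 160.2°, cycloidal, h = -9): β = 148.9 − 128 = 20.9°, B = 32.2°; Δs = -9·(0.6491 − sin(2π·0.6491)/(2π)) = -6.9955; s = 16.0000 − 6.9955 = 9.0045
velocity in seg [128°–160.2°] (cycloidal), θ in radians: β = 20.9° = 0.3648 rad, B = 32.2° = 0.5620 rad; ds/dθ = (h/B)(1 − cos(2πβ/B)) = ((-9)/0.5620)(1 − cos(2π·0.6491)) = -25.503027 mm/rad

s = 9.0045, ds/dθ = -25.5030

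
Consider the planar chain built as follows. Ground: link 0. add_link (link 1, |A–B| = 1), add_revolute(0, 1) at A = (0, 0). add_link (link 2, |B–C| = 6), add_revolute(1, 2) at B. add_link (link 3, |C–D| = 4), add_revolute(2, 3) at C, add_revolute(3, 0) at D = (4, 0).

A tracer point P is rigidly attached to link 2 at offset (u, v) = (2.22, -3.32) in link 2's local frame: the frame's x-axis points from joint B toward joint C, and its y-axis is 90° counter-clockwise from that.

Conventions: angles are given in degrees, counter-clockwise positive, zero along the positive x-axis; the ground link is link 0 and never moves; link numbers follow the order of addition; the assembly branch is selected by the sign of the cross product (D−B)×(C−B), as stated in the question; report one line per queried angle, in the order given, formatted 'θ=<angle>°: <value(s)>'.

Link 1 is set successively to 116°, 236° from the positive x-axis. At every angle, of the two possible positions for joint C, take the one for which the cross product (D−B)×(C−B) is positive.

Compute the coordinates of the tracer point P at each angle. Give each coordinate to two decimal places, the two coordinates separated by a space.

A=(0,0), D=(4.00,0)
θ=116°: B = A + 1.00·(cos116°, sin116°) = (-0.4384, 0.8988)
θ=116°: |BD| = 4.5285
θ=116°: circle(B,6.00) ∩ circle(D,4.00): a=4.4725, h=3.9996
θ=116°:   candidates: C₊=(4.7390,3.9311) cross=18.112; C₋=(3.1513,-3.9089) cross=-18.112
θ=116°:   branch + wants cross > 0 → take C=(4.7390,3.9311) (cross=18.112)
θ=116°: ex = (C−B)/|BC| = (0.8629,0.5054); ey = (-0.5054,0.8629)
θ=116°: P = B + 2.22·ex + -3.32·ey = (3.1551,-0.8440)
θ=236°: B = A + 1.00·(cos236°, sin236°) = (-0.5592, -0.8290)
θ=236°: |BD| = 4.6340
θ=236°: circle(B,6.00) ∩ circle(D,4.00): a=4.4750, h=3.9968
θ=236°:   candidates: C₊=(3.1285,3.9039) cross=18.521; C₋=(4.5586,-3.9608) cross=-18.521
θ=236°:   branch + wants cross > 0 → take C=(3.1285,3.9039) (cross=18.521)
θ=236°: ex = (C−B)/|BC| = (0.6146,0.7888); ey = (-0.7888,0.6146)
θ=236°: P = B + 2.22·ex + -3.32·ey = (3.4242,-1.1184)

θ=116°: 3.16 -0.84
θ=236°: 3.42 -1.12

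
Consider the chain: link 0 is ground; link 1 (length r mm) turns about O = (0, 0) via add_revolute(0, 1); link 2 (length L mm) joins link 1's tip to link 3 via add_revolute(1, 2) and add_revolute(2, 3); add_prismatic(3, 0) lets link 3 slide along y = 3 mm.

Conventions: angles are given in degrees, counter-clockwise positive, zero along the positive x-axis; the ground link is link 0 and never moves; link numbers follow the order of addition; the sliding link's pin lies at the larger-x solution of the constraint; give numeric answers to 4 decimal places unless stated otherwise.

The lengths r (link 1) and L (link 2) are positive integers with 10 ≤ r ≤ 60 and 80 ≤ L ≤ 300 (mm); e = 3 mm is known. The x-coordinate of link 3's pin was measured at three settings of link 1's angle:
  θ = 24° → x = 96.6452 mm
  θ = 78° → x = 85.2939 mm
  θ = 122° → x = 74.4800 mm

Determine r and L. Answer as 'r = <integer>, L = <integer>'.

constraint per measurement: (x − r cos θ)² + (r sin θ − e)² = L²
subtracting the θ₁ and θ₂ equations cancels the r² and L² terms:
r = (x₁² − x₂²) / (2[(x₁cos θ₁ + e sin θ₁) − (x₂cos θ₂ + e sin θ₂)]) = 14.9999 → r = 15
L² = (x₁ − r cos θ₁)² + (r sin θ₁ − e)² = 6888.9949 → L = 83.0000 → L = 83
check at θ₃=122°: x = 74.4800 (printed 74.4800) ✓

r = 15, L = 83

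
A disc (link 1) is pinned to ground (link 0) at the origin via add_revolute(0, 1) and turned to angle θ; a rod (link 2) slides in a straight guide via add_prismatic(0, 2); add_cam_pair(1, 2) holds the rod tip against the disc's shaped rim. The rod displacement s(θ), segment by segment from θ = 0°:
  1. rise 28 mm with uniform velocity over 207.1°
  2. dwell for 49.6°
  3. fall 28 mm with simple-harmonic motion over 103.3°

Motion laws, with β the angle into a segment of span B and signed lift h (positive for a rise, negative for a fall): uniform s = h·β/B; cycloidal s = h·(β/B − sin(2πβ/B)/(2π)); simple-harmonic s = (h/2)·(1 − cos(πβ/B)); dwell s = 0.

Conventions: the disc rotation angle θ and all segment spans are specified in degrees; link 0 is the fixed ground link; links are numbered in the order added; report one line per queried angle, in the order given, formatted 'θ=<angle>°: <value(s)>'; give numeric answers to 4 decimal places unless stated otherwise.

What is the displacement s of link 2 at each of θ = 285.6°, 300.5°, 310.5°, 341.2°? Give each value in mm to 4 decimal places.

segment 1 (0° to 207.1°, uniform, h = 28) is passed completely: s = 0.0000 + (28) = 28.0000
segment 2 (207.1° to 256.7°, dwell): s unchanged at 28.0000
θ = 285.6° falls in segment 3 (256.7° to 360°, simple-harmonic, h = -28): β = 285.6 − 256.7 = 28.9°, B = 103.3°; Δs = -28/2·(1 − cos(π·0.2798)) = -5.0682; s = 28.0000 − 5.0682 = 22.9318
θ = 300.5° falls in segment 3 (256.7° to 360°, simple-harmonic, h = -28): β = 300.5 − 256.7 = 43.8°, B = 103.3°; Δs = -28/2·(1 − cos(π·0.4240)) = -10.6893; s = 28.0000 − 10.6893 = 17.3107
θ = 310.5° falls in segment 3 (256.7° to 360°, simple-harmonic, h = -28): β = 310.5 − 256.7 = 53.8°, B = 103.3°; Δs = -28/2·(1 − cos(π·0.5208)) = -14.9148; s = 28.0000 − 14.9148 = 13.0852
θ = 341.2° falls in segment 3 (256.7° to 360°, simple-harmonic, h = -28): β = 341.2 − 256.7 = 84.5°, B = 103.3°; Δs = -28/2·(1 − cos(π·0.8180)) = -25.7734; s = 28.0000 − 25.7734 = 2.2266

θ=285.6°: 22.9318
θ=300.5°: 17.3107
θ=310.5°: 13.0852
θ=341.2°: 2.2266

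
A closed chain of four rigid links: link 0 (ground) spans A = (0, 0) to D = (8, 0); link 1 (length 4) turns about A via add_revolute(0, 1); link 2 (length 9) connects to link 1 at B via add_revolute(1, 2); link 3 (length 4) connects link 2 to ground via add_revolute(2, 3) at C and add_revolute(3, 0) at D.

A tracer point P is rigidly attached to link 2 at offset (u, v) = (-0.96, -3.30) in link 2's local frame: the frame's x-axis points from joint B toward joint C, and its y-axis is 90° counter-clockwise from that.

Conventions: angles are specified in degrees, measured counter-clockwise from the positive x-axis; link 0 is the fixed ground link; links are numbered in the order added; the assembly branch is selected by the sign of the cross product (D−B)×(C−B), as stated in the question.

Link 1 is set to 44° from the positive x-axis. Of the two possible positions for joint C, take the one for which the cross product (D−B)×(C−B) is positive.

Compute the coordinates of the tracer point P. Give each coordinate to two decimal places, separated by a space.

A=(0,0), D=(8.00,0)
B = A + 4.00·(cos44°, sin44°) = (2.8774, 2.7786)
|BD| = 5.8277
circle(B,9.00) ∩ circle(D,4.00): a=8.4907, h=2.9847
  candidates: C₊=(11.7639,1.3540) cross=17.394; C₋=(8.9176,-3.8933) cross=-17.394
  branch + wants cross > 0 → take C=(11.7639,1.3540) (cross=17.394)
ex = (C−B)/|BC| = (0.9874,-0.1583); ey = (0.1583,0.9874)
P = B + -0.96·ex + -3.30·ey = (1.4071,-0.3278)

1.41 -0.33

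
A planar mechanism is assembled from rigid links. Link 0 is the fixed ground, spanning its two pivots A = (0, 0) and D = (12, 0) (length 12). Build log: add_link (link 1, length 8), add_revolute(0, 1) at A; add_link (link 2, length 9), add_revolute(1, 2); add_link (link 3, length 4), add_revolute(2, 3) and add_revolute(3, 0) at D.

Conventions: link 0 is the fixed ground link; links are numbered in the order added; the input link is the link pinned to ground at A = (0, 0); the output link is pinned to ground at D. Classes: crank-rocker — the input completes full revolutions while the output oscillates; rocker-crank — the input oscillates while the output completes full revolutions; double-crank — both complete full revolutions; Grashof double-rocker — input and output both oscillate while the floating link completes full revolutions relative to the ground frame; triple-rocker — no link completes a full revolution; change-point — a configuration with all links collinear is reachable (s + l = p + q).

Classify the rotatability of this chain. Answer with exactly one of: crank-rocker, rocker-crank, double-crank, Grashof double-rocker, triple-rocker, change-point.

lengths: ground=12, input=8, coupler=9, output=4
sorted: s=4 (shortest), l=12 (longest), p+q=17
s + l = 16 vs p + q = 17
s + l < p + q (Grashof) with shortest = output link → rocker-crank

rocker-crank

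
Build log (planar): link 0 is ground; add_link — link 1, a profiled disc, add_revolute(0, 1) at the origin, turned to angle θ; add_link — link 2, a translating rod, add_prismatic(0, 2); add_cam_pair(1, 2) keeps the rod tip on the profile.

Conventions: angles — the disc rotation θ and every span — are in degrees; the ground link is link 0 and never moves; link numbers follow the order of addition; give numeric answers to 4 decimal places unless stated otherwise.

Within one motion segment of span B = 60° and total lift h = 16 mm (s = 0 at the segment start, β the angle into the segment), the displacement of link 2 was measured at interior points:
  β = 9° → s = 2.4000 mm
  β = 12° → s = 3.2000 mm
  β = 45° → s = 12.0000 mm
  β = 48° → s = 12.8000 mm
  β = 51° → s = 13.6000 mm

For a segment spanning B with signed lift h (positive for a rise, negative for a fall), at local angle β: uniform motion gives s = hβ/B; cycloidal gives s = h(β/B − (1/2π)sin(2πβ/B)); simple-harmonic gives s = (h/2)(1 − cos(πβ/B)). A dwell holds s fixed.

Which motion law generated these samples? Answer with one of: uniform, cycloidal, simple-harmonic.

candidates at β/B = r: uniform s = h·r (linear in β); cycloidal s = h·(r − sin(2πr)/(2π)); simple-harmonic s = (h/2)(1 − cos(πr))
β=9°: printed 2.4000 | uniform 2.4000, cycloidal 0.3399, simple-harmonic 0.8719
β=12°: printed 3.2000 | uniform 3.2000, cycloidal 0.7782, simple-harmonic 1.5279
β=45°: printed 12.0000 | uniform 12.0000, cycloidal 14.5465, simple-harmonic 13.6569
β=48°: printed 12.8000 | uniform 12.8000, cycloidal 15.2218, simple-harmonic 14.4721
β=51°: printed 13.6000 | uniform 13.6000, cycloidal 15.6601, simple-harmonic 15.1281
only one law matches every sample → uniform

uniform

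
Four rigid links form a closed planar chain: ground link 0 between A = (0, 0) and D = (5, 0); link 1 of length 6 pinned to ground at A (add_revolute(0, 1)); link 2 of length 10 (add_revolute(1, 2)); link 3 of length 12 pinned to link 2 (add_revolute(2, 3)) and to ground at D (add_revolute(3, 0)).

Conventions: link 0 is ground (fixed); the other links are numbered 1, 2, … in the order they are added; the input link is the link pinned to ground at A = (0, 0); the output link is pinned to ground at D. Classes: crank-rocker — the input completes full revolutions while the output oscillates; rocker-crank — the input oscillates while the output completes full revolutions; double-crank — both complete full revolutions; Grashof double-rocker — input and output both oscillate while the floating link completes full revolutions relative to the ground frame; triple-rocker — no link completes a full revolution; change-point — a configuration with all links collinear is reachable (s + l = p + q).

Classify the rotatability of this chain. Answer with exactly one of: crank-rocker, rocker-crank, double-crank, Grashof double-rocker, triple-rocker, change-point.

lengths: ground=5, input=6, coupler=10, output=12
sorted: s=5 (shortest), l=12 (longest), p+q=16
s + l = 17 vs p + q = 16
s + l > p + q → non-Grashof → no link fully rotates → triple-rocker

triple-rocker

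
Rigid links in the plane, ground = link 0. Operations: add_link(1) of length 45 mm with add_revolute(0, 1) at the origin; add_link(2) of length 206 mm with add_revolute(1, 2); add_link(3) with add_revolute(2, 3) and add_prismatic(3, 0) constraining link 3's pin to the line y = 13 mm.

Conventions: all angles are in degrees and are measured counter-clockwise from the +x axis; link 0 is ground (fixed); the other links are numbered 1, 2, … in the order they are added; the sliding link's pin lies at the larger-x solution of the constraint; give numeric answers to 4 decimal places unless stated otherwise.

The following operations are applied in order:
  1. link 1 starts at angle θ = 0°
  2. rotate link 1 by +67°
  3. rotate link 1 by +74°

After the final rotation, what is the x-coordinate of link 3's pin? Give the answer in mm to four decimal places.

geometry: r = 45 mm, L = 206 mm, e = 13 mm; θ starts at 0°
rotate link 1 by +67°: θ ← 0° +67° = 67°
rotate link 1 by +74°: θ ← 67° +74° = 141°
crank pin P = (r cos θ, r sin θ) = (-34.971568, 28.319418)
h = r sin θ − e = 28.319418 − 13 = 15.319418
x = r cos θ + √(L² − h²) = -34.971568 + 205.429588 = 170.458019

170.4580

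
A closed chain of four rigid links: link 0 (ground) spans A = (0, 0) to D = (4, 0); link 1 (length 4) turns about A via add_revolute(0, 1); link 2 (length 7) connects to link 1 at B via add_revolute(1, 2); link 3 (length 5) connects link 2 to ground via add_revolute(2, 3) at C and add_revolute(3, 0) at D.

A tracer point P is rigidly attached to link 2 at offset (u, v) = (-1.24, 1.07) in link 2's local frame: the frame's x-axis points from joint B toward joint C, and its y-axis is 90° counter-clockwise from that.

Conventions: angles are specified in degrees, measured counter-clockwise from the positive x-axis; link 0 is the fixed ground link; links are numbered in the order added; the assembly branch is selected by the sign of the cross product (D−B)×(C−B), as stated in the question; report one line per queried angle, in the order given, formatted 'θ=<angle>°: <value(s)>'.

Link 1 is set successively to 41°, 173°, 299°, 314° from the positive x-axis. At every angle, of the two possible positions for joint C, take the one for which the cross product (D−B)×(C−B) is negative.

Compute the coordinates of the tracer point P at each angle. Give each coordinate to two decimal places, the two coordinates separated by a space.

A=(0,0), D=(4.00,0)
θ=41°: B = A + 4.00·(cos41°, sin41°) = (3.0188, 2.6242)
θ=41°: |BD| = 2.8017
θ=41°: circle(B,7.00) ∩ circle(D,5.00): a=5.6840, h=4.0856
θ=41°:   candidates: C₊=(8.8363,-1.2690) cross=11.446; C₋=(1.1826,-4.1306) cross=-11.446
θ=41°:   branch - wants cross < 0 → take C=(1.1826,-4.1306) (cross=-11.446)
θ=41°: ex = (C−B)/|BC| = (-0.2623,-0.9650); ey = (0.9650,-0.2623)
θ=41°: P = B + -1.24·ex + 1.07·ey = (4.3767,3.5401)
θ=173°: B = A + 4.00·(cos173°, sin173°) = (-3.9702, 0.4875)
θ=173°: |BD| = 7.9851
θ=173°: circle(B,7.00) ∩ circle(D,5.00): a=5.4953, h=4.3360
θ=173°:   candidates: C₊=(1.7796,4.4799) cross=34.624; C₋=(1.2502,-4.1760) cross=-34.624
θ=173°:   branch - wants cross < 0 → take C=(1.2502,-4.1760) (cross=-34.624)
θ=173°: ex = (C−B)/|BC| = (0.7458,-0.6662); ey = (0.6662,0.7458)
θ=173°: P = B + -1.24·ex + 1.07·ey = (-4.1821,2.1115)
θ=299°: B = A + 4.00·(cos299°, sin299°) = (1.9392, -3.4985)
θ=299°: |BD| = 4.0603
θ=299°: circle(B,7.00) ∩ circle(D,5.00): a=4.9856, h=4.9136
θ=299°:   candidates: C₊=(0.2359,3.2911) cross=19.951; C₋=(8.7034,-1.6966) cross=-19.951
θ=299°:   branch - wants cross < 0 → take C=(8.7034,-1.6966) (cross=-19.951)
θ=299°: ex = (C−B)/|BC| = (0.9663,0.2574); ey = (-0.2574,0.9663)
θ=299°: P = B + -1.24·ex + 1.07·ey = (0.4656,-2.7837)
θ=314°: B = A + 4.00·(cos314°, sin314°) = (2.7786, -2.8774)
θ=314°: |BD| = 3.1258
θ=314°: circle(B,7.00) ∩ circle(D,5.00): a=5.4019, h=4.4519
θ=314°:   candidates: C₊=(0.7913,3.8346) cross=13.916; C₋=(8.9873,0.3556) cross=-13.916
θ=314°:   branch - wants cross < 0 → take C=(8.9873,0.3556) (cross=-13.916)
θ=314°: ex = (C−B)/|BC| = (0.8870,0.4619); ey = (-0.4619,0.8870)
θ=314°: P = B + -1.24·ex + 1.07·ey = (1.1846,-2.5010)

θ=41°: 4.38 3.54
θ=173°: -4.18 2.11
θ=299°: 0.47 -2.78
θ=314°: 1.18 -2.50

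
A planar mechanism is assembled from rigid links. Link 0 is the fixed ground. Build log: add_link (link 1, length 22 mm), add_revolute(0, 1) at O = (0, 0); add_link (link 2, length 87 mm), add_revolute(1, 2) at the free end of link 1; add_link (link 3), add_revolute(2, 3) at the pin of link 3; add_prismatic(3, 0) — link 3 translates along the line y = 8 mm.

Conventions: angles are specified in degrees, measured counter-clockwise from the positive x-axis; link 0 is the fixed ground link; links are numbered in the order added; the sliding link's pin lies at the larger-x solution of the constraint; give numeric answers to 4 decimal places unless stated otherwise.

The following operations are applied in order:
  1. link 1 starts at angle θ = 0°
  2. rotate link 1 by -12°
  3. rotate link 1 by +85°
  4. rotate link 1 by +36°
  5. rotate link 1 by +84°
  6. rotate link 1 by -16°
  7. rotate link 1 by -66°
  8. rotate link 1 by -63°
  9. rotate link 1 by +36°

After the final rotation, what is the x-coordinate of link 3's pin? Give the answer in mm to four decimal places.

geometry: r = 22 mm, L = 87 mm, e = 8 mm; θ starts at 0°
rotate link 1 by -12°: θ ← 0° -12° = -12°
rotate link 1 by +85°: θ ← -12° +85° = 73°
rotate link 1 by +36°: θ ← 73° +36° = 109°
rotate link 1 by +84°: θ ← 109° +84° = 193°
rotate link 1 by -16°: θ ← 193° -16° = 177°
rotate link 1 by -66°: θ ← 177° -66° = 111°
rotate link 1 by -63°: θ ← 111° -63° = 48°
rotate link 1 by +36°: θ ← 48° +36° = 84°
crank pin P = (r cos θ, r sin θ) = (2.299626, 21.879482)
h = r sin θ − e = 21.879482 − 8 = 13.879482
x = r cos θ + √(L² − h²) = 2.299626 + 85.885738 = 88.185364

88.1854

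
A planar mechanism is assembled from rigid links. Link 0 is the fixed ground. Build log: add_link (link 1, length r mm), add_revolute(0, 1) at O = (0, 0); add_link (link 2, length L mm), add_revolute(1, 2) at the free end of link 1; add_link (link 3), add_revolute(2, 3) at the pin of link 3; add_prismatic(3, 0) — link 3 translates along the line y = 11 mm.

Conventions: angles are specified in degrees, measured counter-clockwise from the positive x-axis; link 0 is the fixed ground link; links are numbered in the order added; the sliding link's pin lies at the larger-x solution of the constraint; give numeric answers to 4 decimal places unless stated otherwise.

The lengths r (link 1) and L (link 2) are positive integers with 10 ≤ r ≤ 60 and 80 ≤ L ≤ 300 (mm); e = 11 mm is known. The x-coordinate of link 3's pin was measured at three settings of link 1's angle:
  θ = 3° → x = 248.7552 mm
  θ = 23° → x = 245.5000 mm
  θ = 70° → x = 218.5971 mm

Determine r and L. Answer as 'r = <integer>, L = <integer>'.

constraint per measurement: (x − r cos θ)² + (r sin θ − e)² = L²
subtracting the θ₁ and θ₂ equations cancels the r² and L² terms:
r = (x₁² − x₂²) / (2[(x₁cos θ₁ + e sin θ₁) − (x₂cos θ₂ + e sin θ₂)]) = 43.0003 → r = 43
L² = (x₁ − r cos θ₁)² + (r sin θ₁ − e)² = 42436.0108 → L = 206.0000 → L = 206
check at θ₃=70°: x = 218.5971 (printed 218.5971) ✓

r = 43, L = 206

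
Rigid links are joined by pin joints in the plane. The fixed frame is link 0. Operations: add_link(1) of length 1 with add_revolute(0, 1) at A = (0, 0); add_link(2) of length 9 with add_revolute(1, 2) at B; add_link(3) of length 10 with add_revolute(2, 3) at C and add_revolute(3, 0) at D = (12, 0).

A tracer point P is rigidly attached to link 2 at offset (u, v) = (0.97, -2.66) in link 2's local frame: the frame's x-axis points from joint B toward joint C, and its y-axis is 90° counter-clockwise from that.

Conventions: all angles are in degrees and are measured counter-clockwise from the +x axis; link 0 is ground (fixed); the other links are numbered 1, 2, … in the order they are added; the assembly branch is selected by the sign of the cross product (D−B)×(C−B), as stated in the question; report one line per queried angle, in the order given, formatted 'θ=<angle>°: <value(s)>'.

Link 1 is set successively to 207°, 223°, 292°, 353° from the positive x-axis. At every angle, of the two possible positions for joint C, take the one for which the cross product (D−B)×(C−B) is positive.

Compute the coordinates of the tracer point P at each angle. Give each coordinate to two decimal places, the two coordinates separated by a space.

A=(0,0), D=(12.00,0)
θ=207°: B = A + 1.00·(cos207°, sin207°) = (-0.8910, -0.4540)
θ=207°: |BD| = 12.8990
θ=207°: circle(B,9.00) ∩ circle(D,10.00): a=5.7130, h=6.9542
θ=207°:   candidates: C₊=(4.5737,6.6970) cross=89.703; C₋=(5.0632,-7.2029) cross=-89.703
θ=207°:   branch + wants cross > 0 → take C=(4.5737,6.6970) (cross=89.703)
θ=207°: ex = (C−B)/|BC| = (0.6072,0.7946); ey = (-0.7946,0.6072)
θ=207°: P = B + 0.97·ex + -2.66·ey = (1.8115,-1.2984)
θ=223°: B = A + 1.00·(cos223°, sin223°) = (-0.7314, -0.6820)
θ=223°: |BD| = 12.7496
θ=223°: circle(B,9.00) ∩ circle(D,10.00): a=5.6297, h=7.0219
θ=223°:   candidates: C₊=(4.5147,6.6310) cross=89.526; C₋=(5.2659,-7.3927) cross=-89.526
θ=223°:   branch + wants cross > 0 → take C=(4.5147,6.6310) (cross=89.526)
θ=223°: ex = (C−B)/|BC| = (0.5829,0.8126); ey = (-0.8126,0.5829)
θ=223°: P = B + 0.97·ex + -2.66·ey = (1.9954,-1.4443)
θ=292°: B = A + 1.00·(cos292°, sin292°) = (0.3746, -0.9272)
θ=292°: |BD| = 11.6623
θ=292°: circle(B,9.00) ∩ circle(D,10.00): a=5.0166, h=7.4722
θ=292°:   candidates: C₊=(4.7812,6.9202) cross=87.143; C₋=(5.9694,-7.9769) cross=-87.143
θ=292°:   branch + wants cross > 0 → take C=(4.7812,6.9202) (cross=87.143)
θ=292°: ex = (C−B)/|BC| = (0.4896,0.8719); ey = (-0.8719,0.4896)
θ=292°: P = B + 0.97·ex + -2.66·ey = (3.1689,-1.3838)
θ=353°: B = A + 1.00·(cos353°, sin353°) = (0.9925, -0.1219)
θ=353°: |BD| = 11.0081
θ=353°: circle(B,9.00) ∩ circle(D,10.00): a=4.6411, h=7.7111
θ=353°:   candidates: C₊=(5.5480,7.6401) cross=84.884; C₋=(5.7187,-7.7811) cross=-84.884
θ=353°:   branch + wants cross > 0 → take C=(5.5480,7.6401) (cross=84.884)
θ=353°: ex = (C−B)/|BC| = (0.5062,0.8624); ey = (-0.8624,0.5062)
θ=353°: P = B + 0.97·ex + -2.66·ey = (3.7776,-0.6317)

θ=207°: 1.81 -1.30
θ=223°: 2.00 -1.44
θ=292°: 3.17 -1.38
θ=353°: 3.78 -0.63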